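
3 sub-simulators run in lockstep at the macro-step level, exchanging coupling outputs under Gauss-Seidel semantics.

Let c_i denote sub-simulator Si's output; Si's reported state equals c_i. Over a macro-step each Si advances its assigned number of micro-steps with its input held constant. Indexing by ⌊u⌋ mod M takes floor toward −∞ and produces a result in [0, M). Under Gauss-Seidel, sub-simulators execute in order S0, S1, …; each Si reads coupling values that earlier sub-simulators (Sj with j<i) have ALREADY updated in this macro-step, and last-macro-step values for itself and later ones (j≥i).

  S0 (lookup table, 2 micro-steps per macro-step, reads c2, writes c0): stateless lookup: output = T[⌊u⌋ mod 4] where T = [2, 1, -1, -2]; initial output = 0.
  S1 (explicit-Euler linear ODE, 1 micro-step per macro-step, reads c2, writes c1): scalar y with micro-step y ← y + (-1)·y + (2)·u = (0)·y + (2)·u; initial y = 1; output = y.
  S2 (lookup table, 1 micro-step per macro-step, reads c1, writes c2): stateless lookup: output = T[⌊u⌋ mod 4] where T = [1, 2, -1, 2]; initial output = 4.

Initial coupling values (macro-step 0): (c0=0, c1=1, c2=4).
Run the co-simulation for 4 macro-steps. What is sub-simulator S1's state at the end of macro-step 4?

S1 state at macro-step 4 = -2

macro 1: S0 reads c2=4 → after 2×micro: 2; S1 reads c2=4 → after 1×micro: 8; S2 reads c1=8 → after 1×micro: 1 ⇒ (c0=2, c1=8, c2=1)
macro 2: S0 reads c2=1 → after 2×micro: 1; S1 reads c2=1 → after 1×micro: 2; S2 reads c1=2 → after 1×micro: -1 ⇒ (c0=1, c1=2, c2=-1)
macro 3: S0 reads c2=-1 → after 2×micro: -2; S1 reads c2=-1 → after 1×micro: -2; S2 reads c1=-2 → after 1×micro: -1 ⇒ (c0=-2, c1=-2, c2=-1)
macro 4: S0 reads c2=-1 → after 2×micro: -2; S1 reads c2=-1 → after 1×micro: -2; S2 reads c1=-2 → after 1×micro: -1 ⇒ (c0=-2, c1=-2, c2=-1)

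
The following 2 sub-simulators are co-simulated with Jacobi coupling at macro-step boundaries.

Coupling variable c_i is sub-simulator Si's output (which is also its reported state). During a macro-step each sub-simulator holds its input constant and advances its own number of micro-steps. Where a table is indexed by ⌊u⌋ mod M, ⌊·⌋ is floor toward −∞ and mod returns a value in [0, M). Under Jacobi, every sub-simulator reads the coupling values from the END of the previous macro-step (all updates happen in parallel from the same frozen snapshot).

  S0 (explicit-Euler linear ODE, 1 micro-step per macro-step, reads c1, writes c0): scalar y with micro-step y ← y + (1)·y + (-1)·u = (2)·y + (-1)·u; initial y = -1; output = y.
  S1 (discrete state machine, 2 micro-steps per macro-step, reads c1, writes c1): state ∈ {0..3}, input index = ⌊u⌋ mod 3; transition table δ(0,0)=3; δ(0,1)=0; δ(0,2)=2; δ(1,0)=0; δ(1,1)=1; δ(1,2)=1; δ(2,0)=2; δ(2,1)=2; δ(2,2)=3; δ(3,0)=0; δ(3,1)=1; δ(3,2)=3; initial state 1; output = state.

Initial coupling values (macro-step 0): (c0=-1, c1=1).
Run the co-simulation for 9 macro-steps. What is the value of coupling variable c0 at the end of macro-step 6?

macro 1: S0 reads c1=1 → after 1×micro: -3; S1 reads c1=1 → after 2×micro: 1 ⇒ (c0=-3, c1=1)
macro 2: S0 reads c1=1 → after 1×micro: -7; S1 reads c1=1 → after 2×micro: 1 ⇒ (c0=-7, c1=1)
macro 3: S0 reads c1=1 → after 1×micro: -15; S1 reads c1=1 → after 2×micro: 1 ⇒ (c0=-15, c1=1)
macro 4: S0 reads c1=1 → after 1×micro: -31; S1 reads c1=1 → after 2×micro: 1 ⇒ (c0=-31, c1=1)
macro 5: S0 reads c1=1 → after 1×micro: -63; S1 reads c1=1 → after 2×micro: 1 ⇒ (c0=-63, c1=1)
macro 6: S0 reads c1=1 → after 1×micro: -127; S1 reads c1=1 → after 2×micro: 1 ⇒ (c0=-127, c1=1)
macro 7: S0 reads c1=1 → after 1×micro: -255; S1 reads c1=1 → after 2×micro: 1 ⇒ (c0=-255, c1=1)
macro 8: S0 reads c1=1 → after 1×micro: -511; S1 reads c1=1 → after 2×micro: 1 ⇒ (c0=-511, c1=1)
macro 9: S0 reads c1=1 → after 1×micro: -1023; S1 reads c1=1 → after 2×micro: 1 ⇒ (c0=-1023, c1=1)

c0 at macro-step 6 = -127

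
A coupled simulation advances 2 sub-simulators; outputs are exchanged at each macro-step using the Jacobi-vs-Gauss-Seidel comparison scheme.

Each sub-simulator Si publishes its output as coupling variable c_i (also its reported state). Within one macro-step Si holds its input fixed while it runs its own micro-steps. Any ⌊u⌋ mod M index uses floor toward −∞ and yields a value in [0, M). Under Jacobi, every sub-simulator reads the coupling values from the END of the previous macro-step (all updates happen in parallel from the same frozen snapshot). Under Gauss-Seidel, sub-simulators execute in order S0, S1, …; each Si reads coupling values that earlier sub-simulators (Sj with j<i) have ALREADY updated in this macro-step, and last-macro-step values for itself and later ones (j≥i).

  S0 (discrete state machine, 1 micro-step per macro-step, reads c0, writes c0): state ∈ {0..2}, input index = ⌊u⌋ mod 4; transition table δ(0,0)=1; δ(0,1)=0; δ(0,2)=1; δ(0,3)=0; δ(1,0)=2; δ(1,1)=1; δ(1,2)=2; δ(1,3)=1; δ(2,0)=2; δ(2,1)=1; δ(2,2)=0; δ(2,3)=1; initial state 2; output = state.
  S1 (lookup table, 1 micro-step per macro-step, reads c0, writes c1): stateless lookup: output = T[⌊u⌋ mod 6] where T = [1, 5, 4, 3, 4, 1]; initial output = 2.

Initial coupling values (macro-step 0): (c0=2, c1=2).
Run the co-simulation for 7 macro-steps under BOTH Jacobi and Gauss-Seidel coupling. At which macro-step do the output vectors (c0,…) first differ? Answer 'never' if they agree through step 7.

first divergence at macro-step: 1

[Jacobi] macro 1: S0 reads c0=2 → after 1×micro: 0; S1 reads c0=2 → after 1×micro: 4 ⇒ (c0=0, c1=4)
[Jacobi] macro 2: S0 reads c0=0 → after 1×micro: 1; S1 reads c0=0 → after 1×micro: 1 ⇒ (c0=1, c1=1)
[Jacobi] macro 3: S0 reads c0=1 → after 1×micro: 1; S1 reads c0=1 → after 1×micro: 5 ⇒ (c0=1, c1=5)
[Jacobi] macro 4: S0 reads c0=1 → after 1×micro: 1; S1 reads c0=1 → after 1×micro: 5 ⇒ (c0=1, c1=5)
[Jacobi] macro 5: S0 reads c0=1 → after 1×micro: 1; S1 reads c0=1 → after 1×micro: 5 ⇒ (c0=1, c1=5)
[Jacobi] macro 6: S0 reads c0=1 → after 1×micro: 1; S1 reads c0=1 → after 1×micro: 5 ⇒ (c0=1, c1=5)
[Jacobi] macro 7: S0 reads c0=1 → after 1×micro: 1; S1 reads c0=1 → after 1×micro: 5 ⇒ (c0=1, c1=5)
[Gauss-Seidel] macro 1: S0 reads c0=2 → after 1×micro: 0; S1 reads c0=0 → after 1×micro: 1 ⇒ (c0=0, c1=1)
[Gauss-Seidel] macro 2: S0 reads c0=0 → after 1×micro: 1; S1 reads c0=1 → after 1×micro: 5 ⇒ (c0=1, c1=5)
[Gauss-Seidel] macro 3: S0 reads c0=1 → after 1×micro: 1; S1 reads c0=1 → after 1×micro: 5 ⇒ (c0=1, c1=5)
[Gauss-Seidel] macro 4: S0 reads c0=1 → after 1×micro: 1; S1 reads c0=1 → after 1×micro: 5 ⇒ (c0=1, c1=5)
[Gauss-Seidel] macro 5: S0 reads c0=1 → after 1×micro: 1; S1 reads c0=1 → after 1×micro: 5 ⇒ (c0=1, c1=5)
[Gauss-Seidel] macro 6: S0 reads c0=1 → after 1×micro: 1; S1 reads c0=1 → after 1×micro: 5 ⇒ (c0=1, c1=5)
[Gauss-Seidel] macro 7: S0 reads c0=1 → after 1×micro: 1; S1 reads c0=1 → after 1×micro: 5 ⇒ (c0=1, c1=5)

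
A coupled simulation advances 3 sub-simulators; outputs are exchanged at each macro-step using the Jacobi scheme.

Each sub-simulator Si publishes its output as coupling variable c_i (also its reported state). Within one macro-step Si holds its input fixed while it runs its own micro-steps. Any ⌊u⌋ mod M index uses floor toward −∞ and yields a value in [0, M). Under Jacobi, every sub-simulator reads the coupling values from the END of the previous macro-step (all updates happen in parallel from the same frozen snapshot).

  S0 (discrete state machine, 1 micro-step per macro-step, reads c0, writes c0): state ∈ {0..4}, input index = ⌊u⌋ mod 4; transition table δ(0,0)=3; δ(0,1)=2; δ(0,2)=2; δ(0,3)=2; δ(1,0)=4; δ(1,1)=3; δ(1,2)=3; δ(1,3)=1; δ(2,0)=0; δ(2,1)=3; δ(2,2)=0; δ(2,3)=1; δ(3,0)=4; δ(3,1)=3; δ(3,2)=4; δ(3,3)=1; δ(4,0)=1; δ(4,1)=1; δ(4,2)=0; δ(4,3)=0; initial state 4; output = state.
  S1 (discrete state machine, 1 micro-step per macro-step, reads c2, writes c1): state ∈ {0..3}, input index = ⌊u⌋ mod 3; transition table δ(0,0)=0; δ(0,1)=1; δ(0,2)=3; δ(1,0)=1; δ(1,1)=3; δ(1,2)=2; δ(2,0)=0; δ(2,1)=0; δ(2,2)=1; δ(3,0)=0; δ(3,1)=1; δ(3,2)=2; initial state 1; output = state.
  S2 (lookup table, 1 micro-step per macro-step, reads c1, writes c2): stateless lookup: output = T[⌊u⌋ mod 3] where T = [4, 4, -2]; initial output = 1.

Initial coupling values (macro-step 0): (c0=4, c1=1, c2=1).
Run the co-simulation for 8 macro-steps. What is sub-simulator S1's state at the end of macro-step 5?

S1 state at macro-step 5 = 3

macro 1: S0 reads c0=4 → after 1×micro: 1; S1 reads c2=1 → after 1×micro: 3; S2 reads c1=1 → after 1×micro: 4 ⇒ (c0=1, c1=3, c2=4)
macro 2: S0 reads c0=1 → after 1×micro: 3; S1 reads c2=4 → after 1×micro: 1; S2 reads c1=3 → after 1×micro: 4 ⇒ (c0=3, c1=1, c2=4)
macro 3: S0 reads c0=3 → after 1×micro: 1; S1 reads c2=4 → after 1×micro: 3; S2 reads c1=1 → after 1×micro: 4 ⇒ (c0=1, c1=3, c2=4)
macro 4: S0 reads c0=1 → after 1×micro: 3; S1 reads c2=4 → after 1×micro: 1; S2 reads c1=3 → after 1×micro: 4 ⇒ (c0=3, c1=1, c2=4)
macro 5: S0 reads c0=3 → after 1×micro: 1; S1 reads c2=4 → after 1×micro: 3; S2 reads c1=1 → after 1×micro: 4 ⇒ (c0=1, c1=3, c2=4)
macro 6: S0 reads c0=1 → after 1×micro: 3; S1 reads c2=4 → after 1×micro: 1; S2 reads c1=3 → after 1×micro: 4 ⇒ (c0=3, c1=1, c2=4)
macro 7: S0 reads c0=3 → after 1×micro: 1; S1 reads c2=4 → after 1×micro: 3; S2 reads c1=1 → after 1×micro: 4 ⇒ (c0=1, c1=3, c2=4)
macro 8: S0 reads c0=1 → after 1×micro: 3; S1 reads c2=4 → after 1×micro: 1; S2 reads c1=3 → after 1×micro: 4 ⇒ (c0=3, c1=1, c2=4)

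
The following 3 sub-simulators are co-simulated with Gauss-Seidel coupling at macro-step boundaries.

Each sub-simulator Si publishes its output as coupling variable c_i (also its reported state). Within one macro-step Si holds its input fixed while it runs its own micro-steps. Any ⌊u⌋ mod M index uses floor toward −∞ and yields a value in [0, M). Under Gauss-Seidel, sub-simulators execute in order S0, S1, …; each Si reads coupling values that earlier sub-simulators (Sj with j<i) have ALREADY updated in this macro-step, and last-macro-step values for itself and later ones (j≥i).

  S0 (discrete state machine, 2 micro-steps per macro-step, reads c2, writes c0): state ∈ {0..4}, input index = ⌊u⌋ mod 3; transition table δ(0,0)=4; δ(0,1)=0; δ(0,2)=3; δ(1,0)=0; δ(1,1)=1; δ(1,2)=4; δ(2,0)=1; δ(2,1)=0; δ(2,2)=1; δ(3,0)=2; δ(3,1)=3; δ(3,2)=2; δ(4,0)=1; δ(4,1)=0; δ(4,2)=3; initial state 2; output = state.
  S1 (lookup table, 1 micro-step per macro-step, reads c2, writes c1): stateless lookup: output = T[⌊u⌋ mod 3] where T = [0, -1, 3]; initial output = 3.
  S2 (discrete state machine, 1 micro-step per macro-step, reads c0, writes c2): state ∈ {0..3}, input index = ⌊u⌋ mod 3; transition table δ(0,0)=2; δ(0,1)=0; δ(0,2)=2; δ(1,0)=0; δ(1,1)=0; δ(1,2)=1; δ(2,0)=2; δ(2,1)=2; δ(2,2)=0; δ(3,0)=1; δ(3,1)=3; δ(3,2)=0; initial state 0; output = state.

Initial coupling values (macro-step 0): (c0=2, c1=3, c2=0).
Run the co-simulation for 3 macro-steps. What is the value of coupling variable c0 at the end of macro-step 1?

macro 1: S0 reads c2=0 → after 2×micro: 0; S1 reads c2=0 → after 1×micro: 0; S2 reads c0=0 → after 1×micro: 2 ⇒ (c0=0, c1=0, c2=2)
macro 2: S0 reads c2=2 → after 2×micro: 2; S1 reads c2=2 → after 1×micro: 3; S2 reads c0=2 → after 1×micro: 0 ⇒ (c0=2, c1=3, c2=0)
macro 3: S0 reads c2=0 → after 2×micro: 0; S1 reads c2=0 → after 1×micro: 0; S2 reads c0=0 → after 1×micro: 2 ⇒ (c0=0, c1=0, c2=2)

c0 at macro-step 1 = 0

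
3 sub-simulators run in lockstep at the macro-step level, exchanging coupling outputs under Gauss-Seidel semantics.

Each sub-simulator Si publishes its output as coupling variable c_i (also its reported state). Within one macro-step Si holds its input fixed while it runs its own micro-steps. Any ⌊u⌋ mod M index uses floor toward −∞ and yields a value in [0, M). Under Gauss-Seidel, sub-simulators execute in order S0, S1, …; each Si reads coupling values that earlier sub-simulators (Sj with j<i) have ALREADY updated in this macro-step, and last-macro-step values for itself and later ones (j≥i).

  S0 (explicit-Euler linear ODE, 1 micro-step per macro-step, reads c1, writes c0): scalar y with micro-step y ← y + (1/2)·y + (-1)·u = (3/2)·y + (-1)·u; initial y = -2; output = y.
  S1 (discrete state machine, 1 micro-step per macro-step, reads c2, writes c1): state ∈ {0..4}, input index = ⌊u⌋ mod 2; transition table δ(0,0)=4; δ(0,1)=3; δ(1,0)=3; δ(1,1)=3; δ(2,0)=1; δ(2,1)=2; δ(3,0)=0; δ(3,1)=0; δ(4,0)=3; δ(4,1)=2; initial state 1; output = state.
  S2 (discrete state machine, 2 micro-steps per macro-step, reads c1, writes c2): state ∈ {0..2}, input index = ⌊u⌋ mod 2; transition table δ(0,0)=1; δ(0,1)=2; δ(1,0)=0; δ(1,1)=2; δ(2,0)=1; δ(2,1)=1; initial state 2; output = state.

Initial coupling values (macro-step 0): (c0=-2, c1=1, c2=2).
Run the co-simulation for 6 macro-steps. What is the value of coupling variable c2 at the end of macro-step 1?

c2 at macro-step 1 = 2

macro 1: S0 reads c1=1 → after 1×micro: -4; S1 reads c2=2 → after 1×micro: 3; S2 reads c1=3 → after 2×micro: 2 ⇒ (c0=-4, c1=3, c2=2)
macro 2: S0 reads c1=3 → after 1×micro: -9; S1 reads c2=2 → after 1×micro: 0; S2 reads c1=0 → after 2×micro: 0 ⇒ (c0=-9, c1=0, c2=0)
macro 3: S0 reads c1=0 → after 1×micro: -27/2; S1 reads c2=0 → after 1×micro: 4; S2 reads c1=4 → after 2×micro: 0 ⇒ (c0=-27/2, c1=4, c2=0)
macro 4: S0 reads c1=4 → after 1×micro: -97/4; S1 reads c2=0 → after 1×micro: 3; S2 reads c1=3 → after 2×micro: 1 ⇒ (c0=-97/4, c1=3, c2=1)
macro 5: S0 reads c1=3 → after 1×micro: -315/8; S1 reads c2=1 → after 1×micro: 0; S2 reads c1=0 → after 2×micro: 1 ⇒ (c0=-315/8, c1=0, c2=1)
macro 6: S0 reads c1=0 → after 1×micro: -945/16; S1 reads c2=1 → after 1×micro: 3; S2 reads c1=3 → after 2×micro: 1 ⇒ (c0=-945/16, c1=3, c2=1)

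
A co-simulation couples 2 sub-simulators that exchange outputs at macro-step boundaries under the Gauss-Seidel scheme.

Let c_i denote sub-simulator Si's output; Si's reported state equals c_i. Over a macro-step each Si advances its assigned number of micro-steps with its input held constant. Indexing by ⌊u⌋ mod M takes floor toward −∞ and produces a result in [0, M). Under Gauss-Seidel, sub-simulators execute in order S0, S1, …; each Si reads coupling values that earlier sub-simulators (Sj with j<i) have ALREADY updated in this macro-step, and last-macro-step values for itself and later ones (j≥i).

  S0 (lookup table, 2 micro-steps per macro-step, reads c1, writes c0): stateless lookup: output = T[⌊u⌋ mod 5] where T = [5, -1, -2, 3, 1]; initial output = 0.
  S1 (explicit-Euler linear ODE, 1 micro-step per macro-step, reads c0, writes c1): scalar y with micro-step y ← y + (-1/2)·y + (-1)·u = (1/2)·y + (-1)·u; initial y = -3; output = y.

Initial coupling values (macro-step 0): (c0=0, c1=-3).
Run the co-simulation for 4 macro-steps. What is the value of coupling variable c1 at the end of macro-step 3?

c1 at macro-step 3 = -59/8

macro 1: S0 reads c1=-3 → after 2×micro: -2; S1 reads c0=-2 → after 1×micro: 1/2 ⇒ (c0=-2, c1=1/2)
macro 2: S0 reads c1=1/2 → after 2×micro: 5; S1 reads c0=5 → after 1×micro: -19/4 ⇒ (c0=5, c1=-19/4)
macro 3: S0 reads c1=-19/4 → after 2×micro: 5; S1 reads c0=5 → after 1×micro: -59/8 ⇒ (c0=5, c1=-59/8)
macro 4: S0 reads c1=-59/8 → after 2×micro: -2; S1 reads c0=-2 → after 1×micro: -27/16 ⇒ (c0=-2, c1=-27/16)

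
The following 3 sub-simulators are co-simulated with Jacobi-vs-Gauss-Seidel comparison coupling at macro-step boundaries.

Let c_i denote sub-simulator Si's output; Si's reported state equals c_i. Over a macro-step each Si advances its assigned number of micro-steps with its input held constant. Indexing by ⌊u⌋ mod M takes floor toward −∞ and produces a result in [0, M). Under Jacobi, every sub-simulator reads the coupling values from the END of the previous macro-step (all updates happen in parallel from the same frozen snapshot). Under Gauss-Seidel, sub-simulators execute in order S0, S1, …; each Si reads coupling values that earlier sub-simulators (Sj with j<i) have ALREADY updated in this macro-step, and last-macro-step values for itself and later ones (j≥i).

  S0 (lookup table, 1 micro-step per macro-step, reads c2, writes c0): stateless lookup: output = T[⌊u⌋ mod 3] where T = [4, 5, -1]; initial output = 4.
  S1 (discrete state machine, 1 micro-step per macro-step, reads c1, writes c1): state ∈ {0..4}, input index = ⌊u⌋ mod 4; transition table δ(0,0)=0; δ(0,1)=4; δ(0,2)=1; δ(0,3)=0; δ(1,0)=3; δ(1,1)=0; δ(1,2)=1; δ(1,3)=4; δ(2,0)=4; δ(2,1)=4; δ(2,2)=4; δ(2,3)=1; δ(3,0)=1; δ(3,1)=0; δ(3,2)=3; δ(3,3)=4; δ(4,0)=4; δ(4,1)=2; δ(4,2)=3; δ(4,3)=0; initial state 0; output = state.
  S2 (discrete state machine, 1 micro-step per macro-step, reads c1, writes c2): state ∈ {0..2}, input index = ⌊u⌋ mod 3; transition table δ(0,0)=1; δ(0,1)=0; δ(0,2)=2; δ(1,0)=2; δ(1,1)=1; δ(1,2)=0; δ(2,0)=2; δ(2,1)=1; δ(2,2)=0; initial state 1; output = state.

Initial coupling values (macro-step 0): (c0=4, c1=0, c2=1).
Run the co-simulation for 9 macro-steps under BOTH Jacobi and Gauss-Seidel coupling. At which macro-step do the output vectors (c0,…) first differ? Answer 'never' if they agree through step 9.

first divergence at macro-step: never

[Jacobi] macro 1: S0 reads c2=1 → after 1×micro: 5; S1 reads c1=0 → after 1×micro: 0; S2 reads c1=0 → after 1×micro: 2 ⇒ (c0=5, c1=0, c2=2)
[Jacobi] macro 2: S0 reads c2=2 → after 1×micro: -1; S1 reads c1=0 → after 1×micro: 0; S2 reads c1=0 → after 1×micro: 2 ⇒ (c0=-1, c1=0, c2=2)
[Jacobi] macro 3: S0 reads c2=2 → after 1×micro: -1; S1 reads c1=0 → after 1×micro: 0; S2 reads c1=0 → after 1×micro: 2 ⇒ (c0=-1, c1=0, c2=2)
[Jacobi] macro 4: S0 reads c2=2 → after 1×micro: -1; S1 reads c1=0 → after 1×micro: 0; S2 reads c1=0 → after 1×micro: 2 ⇒ (c0=-1, c1=0, c2=2)
[Jacobi] macro 5: S0 reads c2=2 → after 1×micro: -1; S1 reads c1=0 → after 1×micro: 0; S2 reads c1=0 → after 1×micro: 2 ⇒ (c0=-1, c1=0, c2=2)
[Jacobi] macro 6: S0 reads c2=2 → after 1×micro: -1; S1 reads c1=0 → after 1×micro: 0; S2 reads c1=0 → after 1×micro: 2 ⇒ (c0=-1, c1=0, c2=2)
[Jacobi] macro 7: S0 reads c2=2 → after 1×micro: -1; S1 reads c1=0 → after 1×micro: 0; S2 reads c1=0 → after 1×micro: 2 ⇒ (c0=-1, c1=0, c2=2)
[Jacobi] macro 8: S0 reads c2=2 → after 1×micro: -1; S1 reads c1=0 → after 1×micro: 0; S2 reads c1=0 → after 1×micro: 2 ⇒ (c0=-1, c1=0, c2=2)
[Jacobi] macro 9: S0 reads c2=2 → after 1×micro: -1; S1 reads c1=0 → after 1×micro: 0; S2 reads c1=0 → after 1×micro: 2 ⇒ (c0=-1, c1=0, c2=2)
[Gauss-Seidel] macro 1: S0 reads c2=1 → after 1×micro: 5; S1 reads c1=0 → after 1×micro: 0; S2 reads c1=0 → after 1×micro: 2 ⇒ (c0=5, c1=0, c2=2)
[Gauss-Seidel] macro 2: S0 reads c2=2 → after 1×micro: -1; S1 reads c1=0 → after 1×micro: 0; S2 reads c1=0 → after 1×micro: 2 ⇒ (c0=-1, c1=0, c2=2)
[Gauss-Seidel] macro 3: S0 reads c2=2 → after 1×micro: -1; S1 reads c1=0 → after 1×micro: 0; S2 reads c1=0 → after 1×micro: 2 ⇒ (c0=-1, c1=0, c2=2)
[Gauss-Seidel] macro 4: S0 reads c2=2 → after 1×micro: -1; S1 reads c1=0 → after 1×micro: 0; S2 reads c1=0 → after 1×micro: 2 ⇒ (c0=-1, c1=0, c2=2)
[Gauss-Seidel] macro 5: S0 reads c2=2 → after 1×micro: -1; S1 reads c1=0 → after 1×micro: 0; S2 reads c1=0 → after 1×micro: 2 ⇒ (c0=-1, c1=0, c2=2)
[Gauss-Seidel] macro 6: S0 reads c2=2 → after 1×micro: -1; S1 reads c1=0 → after 1×micro: 0; S2 reads c1=0 → after 1×micro: 2 ⇒ (c0=-1, c1=0, c2=2)
[Gauss-Seidel] macro 7: S0 reads c2=2 → after 1×micro: -1; S1 reads c1=0 → after 1×micro: 0; S2 reads c1=0 → after 1×micro: 2 ⇒ (c0=-1, c1=0, c2=2)
[Gauss-Seidel] macro 8: S0 reads c2=2 → after 1×micro: -1; S1 reads c1=0 → after 1×micro: 0; S2 reads c1=0 → after 1×micro: 2 ⇒ (c0=-1, c1=0, c2=2)
[Gauss-Seidel] macro 9: S0 reads c2=2 → after 1×micro: -1; S1 reads c1=0 → after 1×micro: 0; S2 reads c1=0 → after 1×micro: 2 ⇒ (c0=-1, c1=0, c2=2)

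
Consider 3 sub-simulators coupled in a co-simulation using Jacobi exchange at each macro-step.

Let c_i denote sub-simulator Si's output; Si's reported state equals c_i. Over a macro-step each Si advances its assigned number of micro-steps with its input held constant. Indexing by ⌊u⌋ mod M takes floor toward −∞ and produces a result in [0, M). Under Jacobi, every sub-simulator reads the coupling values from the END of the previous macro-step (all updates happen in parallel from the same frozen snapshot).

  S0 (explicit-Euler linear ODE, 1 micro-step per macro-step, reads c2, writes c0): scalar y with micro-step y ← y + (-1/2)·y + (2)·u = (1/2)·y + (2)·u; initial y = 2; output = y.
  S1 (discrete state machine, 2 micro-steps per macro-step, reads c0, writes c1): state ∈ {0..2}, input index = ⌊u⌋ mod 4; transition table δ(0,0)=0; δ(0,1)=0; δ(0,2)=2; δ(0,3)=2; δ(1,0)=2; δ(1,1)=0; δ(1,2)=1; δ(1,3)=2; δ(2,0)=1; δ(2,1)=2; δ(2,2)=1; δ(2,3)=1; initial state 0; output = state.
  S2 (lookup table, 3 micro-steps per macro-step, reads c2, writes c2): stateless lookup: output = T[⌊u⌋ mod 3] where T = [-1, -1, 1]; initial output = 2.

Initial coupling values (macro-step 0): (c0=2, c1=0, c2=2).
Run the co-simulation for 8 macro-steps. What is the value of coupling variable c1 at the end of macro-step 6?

c1 at macro-step 6 = 1

macro 1: S0 reads c2=2 → after 1×micro: 5; S1 reads c0=2 → after 2×micro: 1; S2 reads c2=2 → after 3×micro: 1 ⇒ (c0=5, c1=1, c2=1)
macro 2: S0 reads c2=1 → after 1×micro: 9/2; S1 reads c0=5 → after 2×micro: 0; S2 reads c2=1 → after 3×micro: -1 ⇒ (c0=9/2, c1=0, c2=-1)
macro 3: S0 reads c2=-1 → after 1×micro: 1/4; S1 reads c0=9/2 → after 2×micro: 0; S2 reads c2=-1 → after 3×micro: 1 ⇒ (c0=1/4, c1=0, c2=1)
macro 4: S0 reads c2=1 → after 1×micro: 17/8; S1 reads c0=1/4 → after 2×micro: 0; S2 reads c2=1 → after 3×micro: -1 ⇒ (c0=17/8, c1=0, c2=-1)
macro 5: S0 reads c2=-1 → after 1×micro: -15/16; S1 reads c0=17/8 → after 2×micro: 1; S2 reads c2=-1 → after 3×micro: 1 ⇒ (c0=-15/16, c1=1, c2=1)
macro 6: S0 reads c2=1 → after 1×micro: 49/32; S1 reads c0=-15/16 → after 2×micro: 1; S2 reads c2=1 → after 3×micro: -1 ⇒ (c0=49/32, c1=1, c2=-1)
macro 7: S0 reads c2=-1 → after 1×micro: -79/64; S1 reads c0=49/32 → after 2×micro: 0; S2 reads c2=-1 → after 3×micro: 1 ⇒ (c0=-79/64, c1=0, c2=1)
macro 8: S0 reads c2=1 → after 1×micro: 177/128; S1 reads c0=-79/64 → after 2×micro: 1; S2 reads c2=1 → after 3×micro: -1 ⇒ (c0=177/128, c1=1, c2=-1)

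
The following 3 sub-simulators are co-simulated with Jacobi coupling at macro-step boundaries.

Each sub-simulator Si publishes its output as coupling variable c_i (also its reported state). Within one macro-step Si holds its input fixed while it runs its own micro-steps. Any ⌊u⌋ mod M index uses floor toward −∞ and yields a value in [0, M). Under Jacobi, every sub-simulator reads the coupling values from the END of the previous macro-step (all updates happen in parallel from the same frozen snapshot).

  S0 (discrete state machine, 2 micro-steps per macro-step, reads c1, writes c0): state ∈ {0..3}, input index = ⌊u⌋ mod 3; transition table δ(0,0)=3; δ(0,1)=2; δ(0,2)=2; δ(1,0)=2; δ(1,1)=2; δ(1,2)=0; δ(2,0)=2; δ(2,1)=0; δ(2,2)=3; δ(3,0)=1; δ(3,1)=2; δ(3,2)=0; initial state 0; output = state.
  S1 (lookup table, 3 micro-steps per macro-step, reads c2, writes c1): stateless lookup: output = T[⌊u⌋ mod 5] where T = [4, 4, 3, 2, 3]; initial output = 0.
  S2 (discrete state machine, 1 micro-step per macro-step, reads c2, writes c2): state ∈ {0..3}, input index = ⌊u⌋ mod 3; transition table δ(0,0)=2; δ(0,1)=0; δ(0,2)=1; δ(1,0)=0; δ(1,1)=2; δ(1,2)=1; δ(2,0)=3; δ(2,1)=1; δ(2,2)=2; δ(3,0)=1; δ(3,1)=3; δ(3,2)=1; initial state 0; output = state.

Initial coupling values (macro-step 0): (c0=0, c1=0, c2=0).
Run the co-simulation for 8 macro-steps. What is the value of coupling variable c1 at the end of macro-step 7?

c1 at macro-step 7 = 3

macro 1: S0 reads c1=0 → after 2×micro: 1; S1 reads c2=0 → after 3×micro: 4; S2 reads c2=0 → after 1×micro: 2 ⇒ (c0=1, c1=4, c2=2)
macro 2: S0 reads c1=4 → after 2×micro: 0; S1 reads c2=2 → after 3×micro: 3; S2 reads c2=2 → after 1×micro: 2 ⇒ (c0=0, c1=3, c2=2)
macro 3: S0 reads c1=3 → after 2×micro: 1; S1 reads c2=2 → after 3×micro: 3; S2 reads c2=2 → after 1×micro: 2 ⇒ (c0=1, c1=3, c2=2)
macro 4: S0 reads c1=3 → after 2×micro: 2; S1 reads c2=2 → after 3×micro: 3; S2 reads c2=2 → after 1×micro: 2 ⇒ (c0=2, c1=3, c2=2)
macro 5: S0 reads c1=3 → after 2×micro: 2; S1 reads c2=2 → after 3×micro: 3; S2 reads c2=2 → after 1×micro: 2 ⇒ (c0=2, c1=3, c2=2)
macro 6: S0 reads c1=3 → after 2×micro: 2; S1 reads c2=2 → after 3×micro: 3; S2 reads c2=2 → after 1×micro: 2 ⇒ (c0=2, c1=3, c2=2)
macro 7: S0 reads c1=3 → after 2×micro: 2; S1 reads c2=2 → after 3×micro: 3; S2 reads c2=2 → after 1×micro: 2 ⇒ (c0=2, c1=3, c2=2)
macro 8: S0 reads c1=3 → after 2×micro: 2; S1 reads c2=2 → after 3×micro: 3; S2 reads c2=2 → after 1×micro: 2 ⇒ (c0=2, c1=3, c2=2)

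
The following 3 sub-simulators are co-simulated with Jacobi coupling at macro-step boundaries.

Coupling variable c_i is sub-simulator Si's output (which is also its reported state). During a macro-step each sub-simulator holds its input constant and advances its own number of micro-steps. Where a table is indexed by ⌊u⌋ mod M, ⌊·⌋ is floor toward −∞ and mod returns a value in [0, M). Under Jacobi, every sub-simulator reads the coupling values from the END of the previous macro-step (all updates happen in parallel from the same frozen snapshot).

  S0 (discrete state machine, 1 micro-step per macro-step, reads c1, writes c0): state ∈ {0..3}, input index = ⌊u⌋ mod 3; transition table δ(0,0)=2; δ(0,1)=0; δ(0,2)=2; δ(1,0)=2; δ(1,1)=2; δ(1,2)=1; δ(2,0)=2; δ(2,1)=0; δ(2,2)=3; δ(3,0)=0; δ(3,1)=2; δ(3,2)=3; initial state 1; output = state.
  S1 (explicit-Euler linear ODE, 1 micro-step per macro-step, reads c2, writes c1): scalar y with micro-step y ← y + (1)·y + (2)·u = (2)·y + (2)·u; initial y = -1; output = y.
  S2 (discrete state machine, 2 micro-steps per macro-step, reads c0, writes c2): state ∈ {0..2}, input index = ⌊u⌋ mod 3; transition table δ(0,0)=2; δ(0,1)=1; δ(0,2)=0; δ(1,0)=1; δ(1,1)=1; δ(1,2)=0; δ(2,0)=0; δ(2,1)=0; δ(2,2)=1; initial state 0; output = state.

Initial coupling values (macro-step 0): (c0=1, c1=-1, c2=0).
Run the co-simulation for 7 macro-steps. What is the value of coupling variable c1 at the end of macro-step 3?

c1 at macro-step 3 = -2

macro 1: S0 reads c1=-1 → after 1×micro: 1; S1 reads c2=0 → after 1×micro: -2; S2 reads c0=1 → after 2×micro: 1 ⇒ (c0=1, c1=-2, c2=1)
macro 2: S0 reads c1=-2 → after 1×micro: 2; S1 reads c2=1 → after 1×micro: -2; S2 reads c0=1 → after 2×micro: 1 ⇒ (c0=2, c1=-2, c2=1)
macro 3: S0 reads c1=-2 → after 1×micro: 0; S1 reads c2=1 → after 1×micro: -2; S2 reads c0=2 → after 2×micro: 0 ⇒ (c0=0, c1=-2, c2=0)
macro 4: S0 reads c1=-2 → after 1×micro: 0; S1 reads c2=0 → after 1×micro: -4; S2 reads c0=0 → after 2×micro: 0 ⇒ (c0=0, c1=-4, c2=0)
macro 5: S0 reads c1=-4 → after 1×micro: 2; S1 reads c2=0 → after 1×micro: -8; S2 reads c0=0 → after 2×micro: 0 ⇒ (c0=2, c1=-8, c2=0)
macro 6: S0 reads c1=-8 → after 1×micro: 0; S1 reads c2=0 → after 1×micro: -16; S2 reads c0=2 → after 2×micro: 0 ⇒ (c0=0, c1=-16, c2=0)
macro 7: S0 reads c1=-16 → after 1×micro: 2; S1 reads c2=0 → after 1×micro: -32; S2 reads c0=0 → after 2×micro: 0 ⇒ (c0=2, c1=-32, c2=0)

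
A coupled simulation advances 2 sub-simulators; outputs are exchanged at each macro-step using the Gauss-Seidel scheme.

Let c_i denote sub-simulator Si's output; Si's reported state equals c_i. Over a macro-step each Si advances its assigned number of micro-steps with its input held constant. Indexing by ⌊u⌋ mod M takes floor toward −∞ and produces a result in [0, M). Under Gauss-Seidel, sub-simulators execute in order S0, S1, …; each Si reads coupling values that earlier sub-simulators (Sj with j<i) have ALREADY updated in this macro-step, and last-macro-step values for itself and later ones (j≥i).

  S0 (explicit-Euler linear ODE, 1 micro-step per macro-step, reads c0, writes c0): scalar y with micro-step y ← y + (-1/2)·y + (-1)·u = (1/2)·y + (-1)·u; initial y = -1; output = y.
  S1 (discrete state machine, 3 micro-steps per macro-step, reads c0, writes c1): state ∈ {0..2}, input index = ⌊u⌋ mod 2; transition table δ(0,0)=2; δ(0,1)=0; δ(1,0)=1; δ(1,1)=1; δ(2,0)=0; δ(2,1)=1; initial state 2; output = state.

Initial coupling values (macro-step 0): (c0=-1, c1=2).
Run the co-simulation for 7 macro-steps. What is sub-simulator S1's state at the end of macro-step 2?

S1 state at macro-step 2 = 0

macro 1: S0 reads c0=-1 → after 1×micro: 1/2; S1 reads c0=1/2 → after 3×micro: 0 ⇒ (c0=1/2, c1=0)
macro 2: S0 reads c0=1/2 → after 1×micro: -1/4; S1 reads c0=-1/4 → after 3×micro: 0 ⇒ (c0=-1/4, c1=0)
macro 3: S0 reads c0=-1/4 → after 1×micro: 1/8; S1 reads c0=1/8 → after 3×micro: 2 ⇒ (c0=1/8, c1=2)
macro 4: S0 reads c0=1/8 → after 1×micro: -1/16; S1 reads c0=-1/16 → after 3×micro: 1 ⇒ (c0=-1/16, c1=1)
macro 5: S0 reads c0=-1/16 → after 1×micro: 1/32; S1 reads c0=1/32 → after 3×micro: 1 ⇒ (c0=1/32, c1=1)
macro 6: S0 reads c0=1/32 → after 1×micro: -1/64; S1 reads c0=-1/64 → after 3×micro: 1 ⇒ (c0=-1/64, c1=1)
macro 7: S0 reads c0=-1/64 → after 1×micro: 1/128; S1 reads c0=1/128 → after 3×micro: 1 ⇒ (c0=1/128, c1=1)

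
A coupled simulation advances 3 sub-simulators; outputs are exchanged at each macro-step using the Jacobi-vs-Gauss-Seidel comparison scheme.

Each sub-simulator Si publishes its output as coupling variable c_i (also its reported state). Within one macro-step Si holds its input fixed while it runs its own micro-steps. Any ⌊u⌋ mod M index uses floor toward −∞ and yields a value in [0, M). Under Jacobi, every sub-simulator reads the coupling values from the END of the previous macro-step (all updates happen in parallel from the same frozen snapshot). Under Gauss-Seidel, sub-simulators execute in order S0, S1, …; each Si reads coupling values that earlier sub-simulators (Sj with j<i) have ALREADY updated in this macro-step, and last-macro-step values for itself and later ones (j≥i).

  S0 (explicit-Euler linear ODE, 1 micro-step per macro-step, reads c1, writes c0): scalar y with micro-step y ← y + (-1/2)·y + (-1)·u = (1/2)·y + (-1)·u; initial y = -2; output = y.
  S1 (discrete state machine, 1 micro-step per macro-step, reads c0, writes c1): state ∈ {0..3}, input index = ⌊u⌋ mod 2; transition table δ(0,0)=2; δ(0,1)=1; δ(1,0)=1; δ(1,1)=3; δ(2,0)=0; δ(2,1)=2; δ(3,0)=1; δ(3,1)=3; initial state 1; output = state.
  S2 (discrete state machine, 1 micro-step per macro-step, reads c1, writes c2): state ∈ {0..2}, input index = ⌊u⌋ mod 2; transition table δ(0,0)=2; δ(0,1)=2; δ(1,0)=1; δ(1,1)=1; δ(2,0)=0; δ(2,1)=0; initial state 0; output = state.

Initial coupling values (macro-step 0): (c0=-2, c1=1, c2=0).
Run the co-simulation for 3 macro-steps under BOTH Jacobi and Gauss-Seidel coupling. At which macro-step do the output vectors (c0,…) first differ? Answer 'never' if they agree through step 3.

first divergence at macro-step: never

[Jacobi] macro 1: S0 reads c1=1 → after 1×micro: -2; S1 reads c0=-2 → after 1×micro: 1; S2 reads c1=1 → after 1×micro: 2 ⇒ (c0=-2, c1=1, c2=2)
[Jacobi] macro 2: S0 reads c1=1 → after 1×micro: -2; S1 reads c0=-2 → after 1×micro: 1; S2 reads c1=1 → after 1×micro: 0 ⇒ (c0=-2, c1=1, c2=0)
[Jacobi] macro 3: S0 reads c1=1 → after 1×micro: -2; S1 reads c0=-2 → after 1×micro: 1; S2 reads c1=1 → after 1×micro: 2 ⇒ (c0=-2, c1=1, c2=2)
[Gauss-Seidel] macro 1: S0 reads c1=1 → after 1×micro: -2; S1 reads c0=-2 → after 1×micro: 1; S2 reads c1=1 → after 1×micro: 2 ⇒ (c0=-2, c1=1, c2=2)
[Gauss-Seidel] macro 2: S0 reads c1=1 → after 1×micro: -2; S1 reads c0=-2 → after 1×micro: 1; S2 reads c1=1 → after 1×micro: 0 ⇒ (c0=-2, c1=1, c2=0)
[Gauss-Seidel] macro 3: S0 reads c1=1 → after 1×micro: -2; S1 reads c0=-2 → after 1×micro: 1; S2 reads c1=1 → after 1×micro: 2 ⇒ (c0=-2, c1=1, c2=2)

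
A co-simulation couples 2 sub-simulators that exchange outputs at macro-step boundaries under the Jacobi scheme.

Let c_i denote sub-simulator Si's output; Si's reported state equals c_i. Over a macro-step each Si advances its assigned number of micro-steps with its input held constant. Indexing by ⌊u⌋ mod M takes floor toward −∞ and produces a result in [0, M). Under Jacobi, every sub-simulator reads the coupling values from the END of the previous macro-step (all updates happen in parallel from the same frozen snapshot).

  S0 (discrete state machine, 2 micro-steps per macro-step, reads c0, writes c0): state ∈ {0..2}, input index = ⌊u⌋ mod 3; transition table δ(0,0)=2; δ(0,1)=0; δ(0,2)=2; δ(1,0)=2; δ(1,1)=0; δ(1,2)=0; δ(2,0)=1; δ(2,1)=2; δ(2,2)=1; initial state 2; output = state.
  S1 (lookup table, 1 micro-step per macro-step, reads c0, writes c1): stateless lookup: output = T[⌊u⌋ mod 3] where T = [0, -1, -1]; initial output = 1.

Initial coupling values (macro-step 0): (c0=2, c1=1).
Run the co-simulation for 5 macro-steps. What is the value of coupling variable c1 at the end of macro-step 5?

c1 at macro-step 5 = -1

macro 1: S0 reads c0=2 → after 2×micro: 0; S1 reads c0=2 → after 1×micro: -1 ⇒ (c0=0, c1=-1)
macro 2: S0 reads c0=0 → after 2×micro: 1; S1 reads c0=0 → after 1×micro: 0 ⇒ (c0=1, c1=0)
macro 3: S0 reads c0=1 → after 2×micro: 0; S1 reads c0=1 → after 1×micro: -1 ⇒ (c0=0, c1=-1)
macro 4: S0 reads c0=0 → after 2×micro: 1; S1 reads c0=0 → after 1×micro: 0 ⇒ (c0=1, c1=0)
macro 5: S0 reads c0=1 → after 2×micro: 0; S1 reads c0=1 → after 1×micro: -1 ⇒ (c0=0, c1=-1)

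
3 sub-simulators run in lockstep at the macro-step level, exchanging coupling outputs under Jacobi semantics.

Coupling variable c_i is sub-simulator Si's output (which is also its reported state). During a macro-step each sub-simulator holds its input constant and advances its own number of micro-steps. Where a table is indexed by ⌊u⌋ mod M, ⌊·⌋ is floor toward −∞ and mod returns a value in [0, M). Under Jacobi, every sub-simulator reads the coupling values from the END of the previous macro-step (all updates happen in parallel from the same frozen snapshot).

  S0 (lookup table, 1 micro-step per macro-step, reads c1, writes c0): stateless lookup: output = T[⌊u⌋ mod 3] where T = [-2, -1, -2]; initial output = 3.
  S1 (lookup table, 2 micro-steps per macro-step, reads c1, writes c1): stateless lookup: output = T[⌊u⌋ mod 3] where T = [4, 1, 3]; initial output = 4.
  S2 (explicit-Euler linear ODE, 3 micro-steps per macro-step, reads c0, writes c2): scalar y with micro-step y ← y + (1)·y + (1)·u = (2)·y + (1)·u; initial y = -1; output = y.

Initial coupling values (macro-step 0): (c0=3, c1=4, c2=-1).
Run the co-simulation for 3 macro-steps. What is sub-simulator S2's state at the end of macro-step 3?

macro 1: S0 reads c1=4 → after 1×micro: -1; S1 reads c1=4 → after 2×micro: 1; S2 reads c0=3 → after 3×micro: 13 ⇒ (c0=-1, c1=1, c2=13)
macro 2: S0 reads c1=1 → after 1×micro: -1; S1 reads c1=1 → after 2×micro: 1; S2 reads c0=-1 → after 3×micro: 97 ⇒ (c0=-1, c1=1, c2=97)
macro 3: S0 reads c1=1 → after 1×micro: -1; S1 reads c1=1 → after 2×micro: 1; S2 reads c0=-1 → after 3×micro: 769 ⇒ (c0=-1, c1=1, c2=769)

S2 state at macro-step 3 = 769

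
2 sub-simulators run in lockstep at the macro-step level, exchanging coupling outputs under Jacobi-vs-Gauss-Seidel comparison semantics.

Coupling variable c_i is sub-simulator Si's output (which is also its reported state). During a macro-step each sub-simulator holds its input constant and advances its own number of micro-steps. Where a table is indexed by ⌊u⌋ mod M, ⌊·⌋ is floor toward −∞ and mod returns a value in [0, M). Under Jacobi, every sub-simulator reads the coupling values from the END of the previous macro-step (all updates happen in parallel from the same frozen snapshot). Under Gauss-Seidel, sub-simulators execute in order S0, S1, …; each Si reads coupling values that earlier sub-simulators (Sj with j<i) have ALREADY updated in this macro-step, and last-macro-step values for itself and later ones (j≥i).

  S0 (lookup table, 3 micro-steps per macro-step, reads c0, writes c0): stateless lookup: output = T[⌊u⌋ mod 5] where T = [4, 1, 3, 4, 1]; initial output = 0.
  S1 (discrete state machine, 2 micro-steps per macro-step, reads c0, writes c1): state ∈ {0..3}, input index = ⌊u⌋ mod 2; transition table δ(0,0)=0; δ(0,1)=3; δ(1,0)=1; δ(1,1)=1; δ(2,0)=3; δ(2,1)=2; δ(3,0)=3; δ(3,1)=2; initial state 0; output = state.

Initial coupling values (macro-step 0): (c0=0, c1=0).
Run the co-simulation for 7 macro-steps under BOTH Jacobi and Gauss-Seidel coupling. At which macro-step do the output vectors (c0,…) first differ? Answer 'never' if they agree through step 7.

[Jacobi] macro 1: S0 reads c0=0 → after 3×micro: 4; S1 reads c0=0 → after 2×micro: 0 ⇒ (c0=4, c1=0)
[Jacobi] macro 2: S0 reads c0=4 → after 3×micro: 1; S1 reads c0=4 → after 2×micro: 0 ⇒ (c0=1, c1=0)
[Jacobi] macro 3: S0 reads c0=1 → after 3×micro: 1; S1 reads c0=1 → after 2×micro: 2 ⇒ (c0=1, c1=2)
[Jacobi] macro 4: S0 reads c0=1 → after 3×micro: 1; S1 reads c0=1 → after 2×micro: 2 ⇒ (c0=1, c1=2)
[Jacobi] macro 5: S0 reads c0=1 → after 3×micro: 1; S1 reads c0=1 → after 2×micro: 2 ⇒ (c0=1, c1=2)
[Jacobi] macro 6: S0 reads c0=1 → after 3×micro: 1; S1 reads c0=1 → after 2×micro: 2 ⇒ (c0=1, c1=2)
[Jacobi] macro 7: S0 reads c0=1 → after 3×micro: 1; S1 reads c0=1 → after 2×micro: 2 ⇒ (c0=1, c1=2)
[Gauss-Seidel] macro 1: S0 reads c0=0 → after 3×micro: 4; S1 reads c0=4 → after 2×micro: 0 ⇒ (c0=4, c1=0)
[Gauss-Seidel] macro 2: S0 reads c0=4 → after 3×micro: 1; S1 reads c0=1 → after 2×micro: 2 ⇒ (c0=1, c1=2)
[Gauss-Seidel] macro 3: S0 reads c0=1 → after 3×micro: 1; S1 reads c0=1 → after 2×micro: 2 ⇒ (c0=1, c1=2)
[Gauss-Seidel] macro 4: S0 reads c0=1 → after 3×micro: 1; S1 reads c0=1 → after 2×micro: 2 ⇒ (c0=1, c1=2)
[Gauss-Seidel] macro 5: S0 reads c0=1 → after 3×micro: 1; S1 reads c0=1 → after 2×micro: 2 ⇒ (c0=1, c1=2)
[Gauss-Seidel] macro 6: S0 reads c0=1 → after 3×micro: 1; S1 reads c0=1 → after 2×micro: 2 ⇒ (c0=1, c1=2)
[Gauss-Seidel] macro 7: S0 reads c0=1 → after 3×micro: 1; S1 reads c0=1 → after 2×micro: 2 ⇒ (c0=1, c1=2)

first divergence at macro-step: 2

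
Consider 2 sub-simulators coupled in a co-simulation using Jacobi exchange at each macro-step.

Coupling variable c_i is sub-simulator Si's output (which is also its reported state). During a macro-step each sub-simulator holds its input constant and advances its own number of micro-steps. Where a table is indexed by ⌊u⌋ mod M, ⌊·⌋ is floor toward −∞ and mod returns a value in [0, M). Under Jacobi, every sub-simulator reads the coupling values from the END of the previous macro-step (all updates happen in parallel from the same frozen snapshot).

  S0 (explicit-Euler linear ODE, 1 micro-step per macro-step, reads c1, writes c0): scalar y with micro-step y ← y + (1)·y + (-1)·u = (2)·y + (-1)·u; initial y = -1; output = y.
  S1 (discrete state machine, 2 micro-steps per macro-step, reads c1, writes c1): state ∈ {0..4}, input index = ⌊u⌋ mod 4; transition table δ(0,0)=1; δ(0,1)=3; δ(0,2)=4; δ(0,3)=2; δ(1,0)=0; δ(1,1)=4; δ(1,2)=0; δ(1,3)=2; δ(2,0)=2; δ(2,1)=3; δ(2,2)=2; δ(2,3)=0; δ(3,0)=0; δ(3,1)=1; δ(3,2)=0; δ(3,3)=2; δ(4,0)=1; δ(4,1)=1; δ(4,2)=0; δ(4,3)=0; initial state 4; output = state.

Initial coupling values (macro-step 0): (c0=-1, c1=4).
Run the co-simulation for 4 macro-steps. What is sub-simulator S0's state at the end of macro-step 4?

S0 state at macro-step 4 = -48

macro 1: S0 reads c1=4 → after 1×micro: -6; S1 reads c1=4 → after 2×micro: 0 ⇒ (c0=-6, c1=0)
macro 2: S0 reads c1=0 → after 1×micro: -12; S1 reads c1=0 → after 2×micro: 0 ⇒ (c0=-12, c1=0)
macro 3: S0 reads c1=0 → after 1×micro: -24; S1 reads c1=0 → after 2×micro: 0 ⇒ (c0=-24, c1=0)
macro 4: S0 reads c1=0 → after 1×micro: -48; S1 reads c1=0 → after 2×micro: 0 ⇒ (c0=-48, c1=0)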